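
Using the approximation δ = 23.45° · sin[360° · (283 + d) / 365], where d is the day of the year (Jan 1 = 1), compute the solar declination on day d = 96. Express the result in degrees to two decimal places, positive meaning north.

+5.60°

360 × (283 + 96) / 365 = 373.808°; sin(373.808°) = 0.2387.
δ = 23.45 × 0.2387 = 5.598° ≈ +5.60°.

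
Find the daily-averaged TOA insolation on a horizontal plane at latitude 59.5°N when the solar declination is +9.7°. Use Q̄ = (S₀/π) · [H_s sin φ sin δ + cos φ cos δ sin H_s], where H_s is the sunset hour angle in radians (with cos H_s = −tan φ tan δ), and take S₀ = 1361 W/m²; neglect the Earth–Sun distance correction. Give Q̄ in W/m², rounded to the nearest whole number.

−tan φ tan δ = −(1.6977)(0.1709) = -0.2901; H_s = arccos(-0.2901) = 106.86°. In radians, H_s = 1.8651.
H_s sin φ sin δ = 1.8651 × 0.8616 × 0.1685 = 0.2708.
cos φ cos δ sin H_s = 0.5075 × 0.9857 × 0.9570 = 0.4787.
Q̄ = (1361/π) × (0.2708 + 0.4787) = 433.22 × 0.7495 = 324.70 W/m².

325 W/m²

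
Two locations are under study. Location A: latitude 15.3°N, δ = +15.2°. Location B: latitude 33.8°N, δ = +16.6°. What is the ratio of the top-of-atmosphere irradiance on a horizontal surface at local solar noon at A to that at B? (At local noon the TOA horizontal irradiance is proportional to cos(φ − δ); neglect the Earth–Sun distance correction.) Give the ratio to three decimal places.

1.047

A: cos θ_z = cos(15.3° − (15.2°)) = 1.0000.
B: cos θ_z = cos(33.8° − (16.6°)) = 0.9553.
Ratio A/B = 1.0000 / 0.9553 = 1.0468.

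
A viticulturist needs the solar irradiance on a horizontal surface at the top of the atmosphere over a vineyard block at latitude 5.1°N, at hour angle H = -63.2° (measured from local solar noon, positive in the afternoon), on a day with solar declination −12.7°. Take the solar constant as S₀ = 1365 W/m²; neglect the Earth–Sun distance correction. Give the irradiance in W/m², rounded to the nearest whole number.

cos θ_z = sin φ sin δ + cos φ cos δ cos H = (0.0889)(-0.2198) + (0.9960)(0.9755)(0.4509) = 0.4186.
Top-of-atmosphere irradiance = S₀ cos θ_z = 1365 × 0.4186 = 571.39 W/m².

571 W/m²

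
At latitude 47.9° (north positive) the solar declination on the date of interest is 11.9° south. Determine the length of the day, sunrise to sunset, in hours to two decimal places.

10.20 hours

The sunset hour angle satisfies cos H_s = −tan φ tan δ = 0.2332, giving H_s = 76.51°.
Day length = 2 H_s / 15° h⁻¹ = 153.02° / 15 = 10.201 h.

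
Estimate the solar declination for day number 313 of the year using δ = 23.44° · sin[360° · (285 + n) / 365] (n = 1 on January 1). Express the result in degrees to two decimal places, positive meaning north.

-17.91°

360 × (285 + 313) / 365 = 589.808°; sin(589.808°) = -0.7639.
δ = 23.44 × -0.7639 = -17.906° ≈ -17.91°.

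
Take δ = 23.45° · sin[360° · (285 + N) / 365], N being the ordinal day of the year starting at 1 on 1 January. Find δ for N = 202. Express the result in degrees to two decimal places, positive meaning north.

360 × (285 + 202) / 365 = 480.329°; sin(480.329°) = 0.8631.
δ = 23.45 × 0.8631 = 20.240° ≈ +20.24°.

+20.24°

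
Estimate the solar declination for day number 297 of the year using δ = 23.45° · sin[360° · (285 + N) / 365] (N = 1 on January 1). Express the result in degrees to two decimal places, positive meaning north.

-13.12°

360 × (285 + 297) / 365 = 574.027°; sin(574.027°) = -0.5596.
δ = 23.45 × -0.5596 = -13.123° ≈ -13.12°.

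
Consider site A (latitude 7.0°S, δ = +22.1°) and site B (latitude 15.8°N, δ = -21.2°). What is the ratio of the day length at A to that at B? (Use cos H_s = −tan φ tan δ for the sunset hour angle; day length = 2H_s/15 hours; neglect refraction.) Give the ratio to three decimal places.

1.041

A: H_s = arccos(−tan -7.0° · tan 22.1°) = 87.14°, so 2H_s/15 = 11.6187 h.
B: H_s = arccos(−tan 15.8° · tan -21.2°) = 83.70°, so 2H_s/15 = 11.1600 h.
Ratio A/B = 11.6187 / 11.1600 = 1.0411.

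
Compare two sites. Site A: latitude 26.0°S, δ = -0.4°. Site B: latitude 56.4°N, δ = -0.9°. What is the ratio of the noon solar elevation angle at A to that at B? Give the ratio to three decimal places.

A: 90° − |-26.0 − (-0.4)| = 64.40°.
B: 90° − |56.4 − (-0.9)| = 32.70°.
Ratio A/B = 64.4000 / 32.7000 = 1.9694.

1.969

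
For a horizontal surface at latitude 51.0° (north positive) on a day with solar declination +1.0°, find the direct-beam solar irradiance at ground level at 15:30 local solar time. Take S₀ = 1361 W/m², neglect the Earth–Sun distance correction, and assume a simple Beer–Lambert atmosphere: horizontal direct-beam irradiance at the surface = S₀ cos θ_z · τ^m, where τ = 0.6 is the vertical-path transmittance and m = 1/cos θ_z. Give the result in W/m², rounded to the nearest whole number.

Hour angle H = 15° × (15.5 − 12) = 52.50°.
cos θ_z = sin φ sin δ + cos φ cos δ cos H = (0.7771)(0.0175) + (0.6293)(0.9998)(0.6088) = 0.3966.
Air mass m = 1/cos θ_z = 1/0.3966 = 2.521; τ^m = 0.6^2.521 = 0.2759.
Surface direct beam = 1361 × 0.3966 × 0.2759 = 148.92 W/m².

149 W/m²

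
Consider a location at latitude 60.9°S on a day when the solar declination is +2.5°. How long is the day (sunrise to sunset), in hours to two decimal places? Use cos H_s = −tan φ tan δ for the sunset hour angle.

11.40 hours

cos H_s = −tan(-60.9°) · tan(2.5°) = 0.0784, so H_s = arccos(0.0784) = 85.50°.
Day length = 2 H_s / 15° h⁻¹ = 171.00° / 15 = 11.400 h.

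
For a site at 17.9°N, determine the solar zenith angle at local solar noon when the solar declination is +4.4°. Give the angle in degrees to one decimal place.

13.5°

At local solar noon the hour angle is zero, so the zenith angle is |φ − δ| = |17.9° − (4.4°)| = 13.5°.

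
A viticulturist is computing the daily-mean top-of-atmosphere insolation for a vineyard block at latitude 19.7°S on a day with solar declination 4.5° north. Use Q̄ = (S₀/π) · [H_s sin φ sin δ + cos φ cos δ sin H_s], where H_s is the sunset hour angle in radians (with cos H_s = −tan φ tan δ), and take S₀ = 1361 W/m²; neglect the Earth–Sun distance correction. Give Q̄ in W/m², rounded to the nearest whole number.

389 W/m²

−tan φ tan δ = −(-0.3581)(0.0787) = 0.0282; H_s = arccos(0.0282) = 88.38°. In radians, H_s = 1.5425.
H_s sin φ sin δ = 1.5425 × -0.3371 × 0.0785 = -0.0408.
cos φ cos δ sin H_s = 0.9415 × 0.9969 × 0.9996 = 0.9382.
Q̄ = (1361/π) × (-0.0408 + 0.9382) = 433.22 × 0.8974 = 388.77 W/m².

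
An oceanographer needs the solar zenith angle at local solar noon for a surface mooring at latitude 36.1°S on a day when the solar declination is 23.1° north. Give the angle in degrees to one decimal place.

At local solar noon the hour angle is zero, so the zenith angle is |φ − δ| = |-36.1° − (23.1°)| = 59.2°.

59.2°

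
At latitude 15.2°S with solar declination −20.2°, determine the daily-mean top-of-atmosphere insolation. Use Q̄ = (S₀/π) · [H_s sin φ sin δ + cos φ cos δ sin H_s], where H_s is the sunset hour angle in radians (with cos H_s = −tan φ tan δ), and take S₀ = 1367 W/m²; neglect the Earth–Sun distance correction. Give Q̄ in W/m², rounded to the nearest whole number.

The sunset hour angle satisfies cos H_s = −tan φ tan δ = -0.1000, giving H_s = 95.74°. In radians, H_s = 1.6710.
H_s sin φ sin δ = 1.6710 × -0.2622 × -0.3453 = 0.1513.
cos φ cos δ sin H_s = 0.9650 × 0.9385 × 0.9950 = 0.9011.
Q̄ = (1367/π) × (0.1513 + 0.9011) = 435.13 × 1.0524 = 457.93 W/m².

458 W/m²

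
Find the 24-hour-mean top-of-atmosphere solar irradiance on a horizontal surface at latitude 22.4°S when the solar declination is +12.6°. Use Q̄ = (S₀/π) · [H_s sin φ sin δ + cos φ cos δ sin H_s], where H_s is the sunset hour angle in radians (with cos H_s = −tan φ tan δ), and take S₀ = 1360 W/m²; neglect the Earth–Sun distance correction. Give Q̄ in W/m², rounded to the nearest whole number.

336 W/m²

cos H_s = −tan(-22.4°) · tan(12.6°) = 0.0921, so H_s = arccos(0.0921) = 84.72°. In radians, H_s = 1.4786.
H_s sin φ sin δ = 1.4786 × -0.3811 × 0.2181 = -0.1229.
cos φ cos δ sin H_s = 0.9245 × 0.9759 × 0.9958 = 0.8984.
Q̄ = (1360/π) × (-0.1229 + 0.8984) = 432.90 × 0.7755 = 335.71 W/m².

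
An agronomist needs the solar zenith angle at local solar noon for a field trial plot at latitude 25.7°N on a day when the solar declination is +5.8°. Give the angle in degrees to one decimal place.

19.9°

At local solar noon the hour angle is zero, so the zenith angle is |φ − δ| = |25.7° − (5.8°)| = 19.9°.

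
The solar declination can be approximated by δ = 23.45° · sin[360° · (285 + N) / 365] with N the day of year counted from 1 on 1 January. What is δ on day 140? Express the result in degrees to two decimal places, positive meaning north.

+20.14°

360 × (285 + 140) / 365 = 419.178°; sin(419.178°) = 0.8588.
δ = 23.45 × 0.8588 = 20.139° ≈ +20.14°.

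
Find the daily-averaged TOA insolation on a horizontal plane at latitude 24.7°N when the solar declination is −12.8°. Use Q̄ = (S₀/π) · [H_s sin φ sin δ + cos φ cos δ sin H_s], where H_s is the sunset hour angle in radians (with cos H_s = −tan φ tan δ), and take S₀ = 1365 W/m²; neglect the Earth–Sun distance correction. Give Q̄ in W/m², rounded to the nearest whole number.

324 W/m²

The sunset hour angle satisfies cos H_s = −tan φ tan δ = 0.1045, giving H_s = 84.00°. In radians, H_s = 1.4661.
H_s sin φ sin δ = 1.4661 × 0.4179 × -0.2215 = -0.1357.
cos φ cos δ sin H_s = 0.9085 × 0.9751 × 0.9945 = 0.8810.
Q̄ = (1365/π) × (-0.1357 + 0.8810) = 434.49 × 0.7453 = 323.83 W/m².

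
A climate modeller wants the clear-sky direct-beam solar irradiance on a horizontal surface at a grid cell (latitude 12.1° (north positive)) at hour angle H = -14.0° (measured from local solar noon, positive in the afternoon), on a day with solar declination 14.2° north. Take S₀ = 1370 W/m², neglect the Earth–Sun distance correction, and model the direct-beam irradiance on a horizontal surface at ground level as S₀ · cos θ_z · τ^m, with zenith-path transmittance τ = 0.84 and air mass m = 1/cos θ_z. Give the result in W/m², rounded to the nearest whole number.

1112 W/m²

With φ = 12.1°, δ = 14.2°, H = -14.00°: sin φ sin δ = 0.0514, cos φ cos δ cos H = 0.9198, so cos θ_z = 0.9712.
Air mass m = 1/cos θ_z = 1/0.9712 = 1.030; τ^m = 0.84^1.030 = 0.8356.
Surface direct beam = 1370 × 0.9712 × 0.8356 = 1111.80 W/m².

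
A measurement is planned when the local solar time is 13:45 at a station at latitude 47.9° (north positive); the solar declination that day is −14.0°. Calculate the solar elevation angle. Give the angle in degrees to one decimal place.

Hour angle H = 15° × (13.75 − 12) = 26.25°.
cos θ_z = sin(47.9°) sin(-14.0°) + cos(47.9°) cos(-14.0°) cos(26.25°) = -0.1795 + 0.5834 = 0.4039.
θ_z = arccos(0.4039) = 66.18°, so the elevation is 90° − 66.18° = 23.82°.

23.8°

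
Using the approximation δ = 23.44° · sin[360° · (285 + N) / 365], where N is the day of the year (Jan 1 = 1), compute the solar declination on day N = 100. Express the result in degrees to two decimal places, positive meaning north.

+7.91°

360 × (285 + 100) / 365 = 379.726°; sin(379.726°) = 0.3375.
δ = 23.44 × 0.3375 = 7.911° ≈ +7.91°.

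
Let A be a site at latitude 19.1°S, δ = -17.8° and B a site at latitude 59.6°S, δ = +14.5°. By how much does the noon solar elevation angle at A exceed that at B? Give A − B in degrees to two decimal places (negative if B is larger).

+72.80°

A: 90° − |-19.1 − (-17.8)| = 88.70°.
B: 90° − |-59.6 − (14.5)| = 15.90°.
A − B = 88.70 − 15.90 = 72.80°.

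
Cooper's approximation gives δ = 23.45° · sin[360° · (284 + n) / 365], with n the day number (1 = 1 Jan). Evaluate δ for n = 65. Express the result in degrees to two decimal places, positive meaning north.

-6.38°

360 × (284 + 65) / 365 = 344.219°; sin(344.219°) = -0.2720.
δ = 23.45 × -0.2720 = -6.378° ≈ -6.38°.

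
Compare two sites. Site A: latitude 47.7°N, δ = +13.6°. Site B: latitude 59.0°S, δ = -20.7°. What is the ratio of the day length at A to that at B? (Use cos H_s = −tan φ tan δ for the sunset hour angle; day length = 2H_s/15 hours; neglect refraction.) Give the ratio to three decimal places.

0.817

A: H_s = arccos(−tan 47.7° · tan 13.6°) = 105.42°, so 2H_s/15 = 14.0560 h.
B: H_s = arccos(−tan -59.0° · tan -20.7°) = 128.97°, so 2H_s/15 = 17.1960 h.
Ratio A/B = 14.0560 / 17.1960 = 0.8174.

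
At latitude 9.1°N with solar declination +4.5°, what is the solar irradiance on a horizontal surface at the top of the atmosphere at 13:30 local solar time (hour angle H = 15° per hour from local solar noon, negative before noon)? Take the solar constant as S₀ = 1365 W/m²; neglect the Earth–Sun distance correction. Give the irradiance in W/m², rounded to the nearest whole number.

1258 W/m²

Hour angle H = 15° × (13.5 − 12) = 22.50°.
With φ = 9.1°, δ = 4.5°, H = 22.50°: sin φ sin δ = 0.0124, cos φ cos δ cos H = 0.9094, so cos θ_z = 0.9218.
Top-of-atmosphere irradiance = S₀ cos θ_z = 1365 × 0.9218 = 1258.26 W/m².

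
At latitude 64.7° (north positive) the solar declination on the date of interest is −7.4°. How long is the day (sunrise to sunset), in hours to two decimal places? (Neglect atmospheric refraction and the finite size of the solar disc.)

The sunset hour angle satisfies cos H_s = −tan φ tan δ = 0.2748, giving H_s = 74.05°.
Day length = 2 H_s / 15° h⁻¹ = 148.10° / 15 = 9.873 h.

9.87 hours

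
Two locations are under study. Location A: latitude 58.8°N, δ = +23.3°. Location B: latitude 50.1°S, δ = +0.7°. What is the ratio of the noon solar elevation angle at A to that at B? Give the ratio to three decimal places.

A: 90° − |58.8 − (23.3)| = 54.50°.
B: 90° − |-50.1 − (0.7)| = 39.20°.
Ratio A/B = 54.5000 / 39.2000 = 1.3903.

1.390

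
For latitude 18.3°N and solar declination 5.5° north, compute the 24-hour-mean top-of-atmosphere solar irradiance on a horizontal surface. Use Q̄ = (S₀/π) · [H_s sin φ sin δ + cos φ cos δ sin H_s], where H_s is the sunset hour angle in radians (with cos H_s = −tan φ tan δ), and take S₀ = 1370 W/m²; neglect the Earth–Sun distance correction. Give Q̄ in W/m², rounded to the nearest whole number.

433 W/m²

The sunset hour angle satisfies cos H_s = −tan φ tan δ = -0.0318, giving H_s = 91.82°. In radians, H_s = 1.6026.
H_s sin φ sin δ = 1.6026 × 0.3140 × 0.0958 = 0.0482.
cos φ cos δ sin H_s = 0.9494 × 0.9954 × 0.9995 = 0.9446.
Q̄ = (1370/π) × (0.0482 + 0.9446) = 436.08 × 0.9928 = 432.94 W/m².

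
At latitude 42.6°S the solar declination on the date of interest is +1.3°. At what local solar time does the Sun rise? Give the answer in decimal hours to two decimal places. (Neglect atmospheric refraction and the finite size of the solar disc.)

6.08 h

cos H_s = −tan(-42.6°) · tan(1.3°) = 0.0209, so H_s = arccos(0.0209) = 88.80°.
Sunrise is at 12 − H_s/15 = 12 − 5.920 = 6.080 h local solar time.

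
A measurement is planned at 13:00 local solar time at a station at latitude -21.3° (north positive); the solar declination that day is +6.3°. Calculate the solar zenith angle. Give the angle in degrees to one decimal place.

31.3°

Hour angle H = 15° × (13 − 12) = 15.00°.
cos θ_z = sin(-21.3°) sin(6.3°) + cos(-21.3°) cos(6.3°) cos(15.00°) = -0.0399 + 0.8945 = 0.8546.
θ_z = arccos(0.8546) = 31.28°.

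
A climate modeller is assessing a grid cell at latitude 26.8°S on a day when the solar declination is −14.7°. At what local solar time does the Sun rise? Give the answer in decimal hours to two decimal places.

−tan φ tan δ = −(-0.5051)(-0.2623) = -0.1325; H_s = arccos(-0.1325) = 97.61°.
Sunrise is at 12 − H_s/15 = 12 − 6.507 = 5.493 h local solar time.

5.49 h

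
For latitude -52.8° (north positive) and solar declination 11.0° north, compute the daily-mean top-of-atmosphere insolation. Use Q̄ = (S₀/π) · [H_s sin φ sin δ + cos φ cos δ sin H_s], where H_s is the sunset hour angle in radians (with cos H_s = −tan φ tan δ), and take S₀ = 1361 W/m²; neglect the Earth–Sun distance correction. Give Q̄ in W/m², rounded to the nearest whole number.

162 W/m²

cos H_s = −tan(-52.8°) · tan(11.0°) = 0.2561, so H_s = arccos(0.2561) = 75.16°. In radians, H_s = 1.3118.
H_s sin φ sin δ = 1.3118 × -0.7965 × 0.1908 = -0.1994.
cos φ cos δ sin H_s = 0.6046 × 0.9816 × 0.9666 = 0.5737.
Q̄ = (1361/π) × (-0.1994 + 0.5737) = 433.22 × 0.3743 = 162.15 W/m².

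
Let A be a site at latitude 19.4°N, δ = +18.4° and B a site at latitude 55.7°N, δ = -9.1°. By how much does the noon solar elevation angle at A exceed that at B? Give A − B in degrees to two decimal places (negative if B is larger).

+63.80°

A: 90° − |19.4 − (18.4)| = 89.00°.
B: 90° − |55.7 − (-9.1)| = 25.20°.
A − B = 89.00 − 25.20 = 63.80°.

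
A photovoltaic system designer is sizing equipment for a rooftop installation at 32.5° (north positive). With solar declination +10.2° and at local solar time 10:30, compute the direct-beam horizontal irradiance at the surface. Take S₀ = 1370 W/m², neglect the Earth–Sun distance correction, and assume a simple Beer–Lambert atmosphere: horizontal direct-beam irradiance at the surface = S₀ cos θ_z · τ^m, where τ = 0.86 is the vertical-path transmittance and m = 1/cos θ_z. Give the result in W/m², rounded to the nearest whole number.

Hour angle H = 15° × (10.5 − 12) = -22.50°.
With φ = 32.5°, δ = 10.2°, H = -22.50°: sin φ sin δ = 0.0951, cos φ cos δ cos H = 0.7669, so cos θ_z = 0.8620.
Air mass m = 1/cos θ_z = 1/0.8620 = 1.160; τ^m = 0.86^1.160 = 0.8395.
Surface direct beam = 1370 × 0.8620 × 0.8395 = 991.40 W/m².

991 W/m²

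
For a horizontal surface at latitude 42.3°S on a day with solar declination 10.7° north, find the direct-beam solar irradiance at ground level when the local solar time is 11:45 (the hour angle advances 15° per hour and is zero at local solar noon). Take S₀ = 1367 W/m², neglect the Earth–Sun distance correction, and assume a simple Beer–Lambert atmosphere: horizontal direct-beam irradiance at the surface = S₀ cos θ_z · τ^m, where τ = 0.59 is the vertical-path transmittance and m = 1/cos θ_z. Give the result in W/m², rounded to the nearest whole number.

341 W/m²

Hour angle H = 15° × (11.75 − 12) = -3.75°.
cos θ_z = sin(-42.3°) sin(10.7°) + cos(-42.3°) cos(10.7°) cos(-3.75°) = -0.1250 + 0.7252 = 0.6002.
Air mass m = 1/cos θ_z = 1/0.6002 = 1.666; τ^m = 0.59^1.666 = 0.4152.
Surface direct beam = 1367 × 0.6002 × 0.4152 = 340.66 W/m².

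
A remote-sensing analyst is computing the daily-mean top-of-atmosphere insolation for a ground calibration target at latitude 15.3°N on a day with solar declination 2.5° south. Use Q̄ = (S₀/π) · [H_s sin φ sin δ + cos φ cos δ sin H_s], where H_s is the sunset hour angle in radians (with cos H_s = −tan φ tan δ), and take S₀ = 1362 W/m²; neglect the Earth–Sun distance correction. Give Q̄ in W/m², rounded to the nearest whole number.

−tan φ tan δ = −(0.2736)(-0.0437) = 0.0120; H_s = arccos(0.0120) = 89.31°. In radians, H_s = 1.5588.
H_s sin φ sin δ = 1.5588 × 0.2639 × -0.0436 = -0.0179.
cos φ cos δ sin H_s = 0.9646 × 0.9990 × 0.9999 = 0.9635.
Q̄ = (1362/π) × (-0.0179 + 0.9635) = 433.54 × 0.9456 = 409.96 W/m².

410 W/m²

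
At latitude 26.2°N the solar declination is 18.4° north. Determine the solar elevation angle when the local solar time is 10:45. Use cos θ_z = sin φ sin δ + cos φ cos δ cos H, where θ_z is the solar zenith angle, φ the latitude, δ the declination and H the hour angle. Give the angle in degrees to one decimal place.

Hour angle H = 15° × (10.75 − 12) = -18.75°.
cos θ_z = sin φ sin δ + cos φ cos δ cos H = (0.4415)(0.3156) + (0.8973)(0.9489)(0.9469) = 0.9456.
θ_z = arccos(0.9456) = 18.99°, so the elevation is 90° − 18.99° = 71.01°.

71.0°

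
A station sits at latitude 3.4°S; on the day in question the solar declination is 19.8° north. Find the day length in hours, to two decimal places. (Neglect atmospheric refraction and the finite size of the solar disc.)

−tan φ tan δ = −(-0.0594)(0.3600) = 0.0214; H_s = arccos(0.0214) = 88.77°.
Day length = 2 H_s / 15° h⁻¹ = 177.54° / 15 = 11.836 h.

11.84 hours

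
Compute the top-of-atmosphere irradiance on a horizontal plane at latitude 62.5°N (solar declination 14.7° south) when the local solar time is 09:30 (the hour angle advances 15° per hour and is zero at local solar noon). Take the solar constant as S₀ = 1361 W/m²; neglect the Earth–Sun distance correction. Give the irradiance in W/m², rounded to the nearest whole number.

Hour angle H = 15° × (9.5 − 12) = -37.50°.
With φ = 62.5°, δ = -14.7°, H = -37.50°: sin φ sin δ = -0.2251, cos φ cos δ cos H = 0.3543, so cos θ_z = 0.1292.
Top-of-atmosphere irradiance = S₀ cos θ_z = 1361 × 0.1292 = 175.84 W/m².

176 W/m²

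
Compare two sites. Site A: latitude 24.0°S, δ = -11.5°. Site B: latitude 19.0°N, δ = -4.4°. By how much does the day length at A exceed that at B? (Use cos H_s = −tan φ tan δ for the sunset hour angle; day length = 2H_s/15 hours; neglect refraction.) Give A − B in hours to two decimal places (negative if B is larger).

+0.90 h

A: H_s = arccos(−tan -24.0° · tan -11.5°) = 95.20°, so 2H_s/15 = 12.6933 h.
B: H_s = arccos(−tan 19.0° · tan -4.4°) = 88.48°, so 2H_s/15 = 11.7973 h.
A − B = 12.6933 − 11.7973 = 0.8960 h.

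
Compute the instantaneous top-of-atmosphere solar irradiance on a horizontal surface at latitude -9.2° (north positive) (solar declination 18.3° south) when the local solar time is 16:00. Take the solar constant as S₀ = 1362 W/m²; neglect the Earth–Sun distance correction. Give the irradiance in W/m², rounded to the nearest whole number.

707 W/m²

Hour angle H = 15° × (16 − 12) = 60.00°.
cos θ_z = sin φ sin δ + cos φ cos δ cos H = (-0.1599)(-0.3140) + (0.9871)(0.9494)(0.5000) = 0.5188.
Top-of-atmosphere irradiance = S₀ cos θ_z = 1362 × 0.5188 = 706.61 W/m².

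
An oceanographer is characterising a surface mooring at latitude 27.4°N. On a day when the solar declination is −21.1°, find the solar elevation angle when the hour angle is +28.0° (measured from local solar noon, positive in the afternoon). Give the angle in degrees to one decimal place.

cos θ_z = sin φ sin δ + cos φ cos δ cos H = (0.4602)(-0.3600) + (0.8878)(0.9330)(0.8829) = 0.5656.
θ_z = arccos(0.5656) = 55.56°, so the elevation is 90° − 55.56° = 34.44°.

34.4°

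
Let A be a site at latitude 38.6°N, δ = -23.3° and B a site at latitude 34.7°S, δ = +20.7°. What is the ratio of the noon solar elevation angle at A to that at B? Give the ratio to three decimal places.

A: 90° − |38.6 − (-23.3)| = 28.10°.
B: 90° − |-34.7 − (20.7)| = 34.60°.
Ratio A/B = 28.1000 / 34.6000 = 0.8121.

0.812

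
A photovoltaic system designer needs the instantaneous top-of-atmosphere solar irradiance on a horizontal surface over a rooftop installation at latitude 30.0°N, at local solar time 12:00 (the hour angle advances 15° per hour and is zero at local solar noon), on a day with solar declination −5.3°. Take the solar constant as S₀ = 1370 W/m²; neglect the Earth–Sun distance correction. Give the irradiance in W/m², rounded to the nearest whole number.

Hour angle H = 15° × (12 − 12) = 0.00°.
With φ = 30.0°, δ = -5.3°, H = 0.00°: sin φ sin δ = -0.0462, cos φ cos δ cos H = 0.8623, so cos θ_z = 0.8161.
Top-of-atmosphere irradiance = S₀ cos θ_z = 1370 × 0.8161 = 1118.06 W/m².

1118 W/m²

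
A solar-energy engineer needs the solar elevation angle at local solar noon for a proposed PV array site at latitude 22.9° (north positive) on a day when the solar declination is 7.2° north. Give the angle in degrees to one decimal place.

At local solar noon the hour angle is zero, so the elevation is 90° − |φ − δ| = 90° − |22.9° − (7.2°)| = 90° − 15.7° = 74.3°.

74.3°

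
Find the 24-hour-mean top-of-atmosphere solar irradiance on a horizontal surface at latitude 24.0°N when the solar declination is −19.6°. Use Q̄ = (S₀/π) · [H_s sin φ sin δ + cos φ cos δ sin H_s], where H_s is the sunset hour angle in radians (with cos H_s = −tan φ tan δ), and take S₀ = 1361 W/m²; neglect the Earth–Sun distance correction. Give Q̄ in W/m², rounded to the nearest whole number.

The sunset hour angle satisfies cos H_s = −tan φ tan δ = 0.1585, giving H_s = 80.88°. In radians, H_s = 1.4116.
H_s sin φ sin δ = 1.4116 × 0.4067 × -0.3355 = -0.1926.
cos φ cos δ sin H_s = 0.9135 × 0.9421 × 0.9874 = 0.8498.
Q̄ = (1361/π) × (-0.1926 + 0.8498) = 433.22 × 0.6572 = 284.71 W/m².

285 W/m²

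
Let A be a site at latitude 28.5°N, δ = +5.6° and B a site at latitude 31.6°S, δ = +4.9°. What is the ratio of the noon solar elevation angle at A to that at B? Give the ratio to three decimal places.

1.254

A: 90° − |28.5 − (5.6)| = 67.10°.
B: 90° − |-31.6 − (4.9)| = 53.50°.
Ratio A/B = 67.1000 / 53.5000 = 1.2542.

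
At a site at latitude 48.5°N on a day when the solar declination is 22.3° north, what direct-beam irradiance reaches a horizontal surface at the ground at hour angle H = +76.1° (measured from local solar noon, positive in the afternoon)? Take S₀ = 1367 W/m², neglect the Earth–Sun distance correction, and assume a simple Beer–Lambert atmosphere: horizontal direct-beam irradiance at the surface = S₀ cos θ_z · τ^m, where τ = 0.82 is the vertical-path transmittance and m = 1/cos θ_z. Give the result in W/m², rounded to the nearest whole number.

cos θ_z = sin φ sin δ + cos φ cos δ cos H = (0.7490)(0.3795) + (0.6626)(0.9252)(0.2402) = 0.4315.
Air mass m = 1/cos θ_z = 1/0.4315 = 2.317; τ^m = 0.82^2.317 = 0.6314.
Surface direct beam = 1367 × 0.4315 × 0.6314 = 372.44 W/m².

372 W/m²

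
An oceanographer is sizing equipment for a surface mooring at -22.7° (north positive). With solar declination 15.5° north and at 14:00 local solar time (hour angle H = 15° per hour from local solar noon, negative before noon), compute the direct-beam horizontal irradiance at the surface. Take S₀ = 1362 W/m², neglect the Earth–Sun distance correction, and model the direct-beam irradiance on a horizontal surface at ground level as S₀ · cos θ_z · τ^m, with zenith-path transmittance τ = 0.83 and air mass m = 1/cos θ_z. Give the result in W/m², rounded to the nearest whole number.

Hour angle H = 15° × (14 − 12) = 30.00°.
cos θ_z = sin φ sin δ + cos φ cos δ cos H = (-0.3859)(0.2672) + (0.9225)(0.9636)(0.8660) = 0.6667.
Air mass m = 1/cos θ_z = 1/0.6667 = 1.500; τ^m = 0.83^1.500 = 0.7562.
Surface direct beam = 1362 × 0.6667 × 0.7562 = 686.66 W/m².

687 W/m²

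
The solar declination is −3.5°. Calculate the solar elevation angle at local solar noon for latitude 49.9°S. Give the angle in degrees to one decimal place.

At local solar noon the hour angle is zero, so the elevation is 90° − |φ − δ| = 90° − |-49.9° − (-3.5°)| = 90° − 46.4° = 43.6°.

43.6°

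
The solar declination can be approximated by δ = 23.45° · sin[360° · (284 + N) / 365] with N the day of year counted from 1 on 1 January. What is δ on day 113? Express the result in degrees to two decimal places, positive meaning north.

360 × (284 + 113) / 365 = 391.562°; sin(391.562°) = 0.5234.
δ = 23.45 × 0.5234 = 12.274° ≈ +12.27°.

+12.27°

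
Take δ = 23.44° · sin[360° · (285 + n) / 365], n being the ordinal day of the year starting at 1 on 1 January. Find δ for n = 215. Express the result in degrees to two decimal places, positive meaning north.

+17.10°

360 × (285 + 215) / 365 = 493.151°; sin(493.151°) = 0.7296.
δ = 23.44 × 0.7296 = 17.102° ≈ +17.10°.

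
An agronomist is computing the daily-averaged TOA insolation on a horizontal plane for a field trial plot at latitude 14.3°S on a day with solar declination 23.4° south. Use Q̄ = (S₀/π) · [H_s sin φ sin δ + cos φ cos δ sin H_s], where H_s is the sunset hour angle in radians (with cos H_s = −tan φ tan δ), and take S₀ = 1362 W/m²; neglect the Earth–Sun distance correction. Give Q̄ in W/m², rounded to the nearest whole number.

−tan φ tan δ = −(-0.2549)(-0.4327) = -0.1103; H_s = arccos(-0.1103) = 96.33°. In radians, H_s = 1.6813.
H_s sin φ sin δ = 1.6813 × -0.2470 × -0.3971 = 0.1649.
cos φ cos δ sin H_s = 0.9690 × 0.9178 × 0.9939 = 0.8839.
Q̄ = (1362/π) × (0.1649 + 0.8839) = 433.54 × 1.0488 = 454.70 W/m².

455 W/m²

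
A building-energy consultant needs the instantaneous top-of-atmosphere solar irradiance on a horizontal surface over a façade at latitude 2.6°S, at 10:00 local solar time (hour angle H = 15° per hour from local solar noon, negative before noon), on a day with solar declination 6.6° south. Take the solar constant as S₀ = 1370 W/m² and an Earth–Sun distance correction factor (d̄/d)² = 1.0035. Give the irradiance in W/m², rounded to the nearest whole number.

Hour angle H = 15° × (10 − 12) = -30.00°.
cos θ_z = sin φ sin δ + cos φ cos δ cos H = (-0.0454)(-0.1149) + (0.9990)(0.9934)(0.8660) = 0.8646.
Top-of-atmosphere irradiance = S₀ (d̄/d)² cos θ_z = 1370 × 1.0035 × 0.8646 = 1188.65 W/m².

1189 W/m²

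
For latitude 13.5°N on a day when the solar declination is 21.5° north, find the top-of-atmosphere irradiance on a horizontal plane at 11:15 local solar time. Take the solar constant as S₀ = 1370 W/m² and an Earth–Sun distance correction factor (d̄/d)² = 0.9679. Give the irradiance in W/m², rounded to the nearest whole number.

Hour angle H = 15° × (11.25 − 12) = -11.25°.
With φ = 13.5°, δ = 21.5°, H = -11.25°: sin φ sin δ = 0.0856, cos φ cos δ cos H = 0.8873, so cos θ_z = 0.9729.
Top-of-atmosphere irradiance = S₀ (d̄/d)² cos θ_z = 1370 × 0.9679 × 0.9729 = 1290.09 W/m².

1290 W/m²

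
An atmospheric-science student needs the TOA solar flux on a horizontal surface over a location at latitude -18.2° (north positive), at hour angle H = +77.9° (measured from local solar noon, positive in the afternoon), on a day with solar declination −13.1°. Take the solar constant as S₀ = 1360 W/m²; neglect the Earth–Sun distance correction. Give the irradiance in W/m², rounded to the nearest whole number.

cos θ_z = sin φ sin δ + cos φ cos δ cos H = (-0.3123)(-0.2267) + (0.9500)(0.9740)(0.2096) = 0.2647.
Top-of-atmosphere irradiance = S₀ cos θ_z = 1360 × 0.2647 = 359.99 W/m².

360 W/m²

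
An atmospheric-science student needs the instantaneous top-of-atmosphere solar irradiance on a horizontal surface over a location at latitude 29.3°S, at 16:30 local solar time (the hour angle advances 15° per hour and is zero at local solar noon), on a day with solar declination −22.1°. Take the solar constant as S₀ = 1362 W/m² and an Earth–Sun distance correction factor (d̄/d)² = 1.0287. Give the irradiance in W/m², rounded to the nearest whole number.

Hour angle H = 15° × (16.5 − 12) = 67.50°.
cos θ_z = sin φ sin δ + cos φ cos δ cos H = (-0.4894)(-0.3762) + (0.8721)(0.9265)(0.3827) = 0.4933.
Top-of-atmosphere irradiance = S₀ (d̄/d)² cos θ_z = 1362 × 1.0287 × 0.4933 = 691.16 W/m².

691 W/m²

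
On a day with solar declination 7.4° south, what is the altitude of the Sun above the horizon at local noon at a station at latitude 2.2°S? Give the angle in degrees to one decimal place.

84.8°

At local solar noon the hour angle is zero, so the elevation is 90° − |φ − δ| = 90° − |-2.2° − (-7.4°)| = 90° − 5.2° = 84.8°.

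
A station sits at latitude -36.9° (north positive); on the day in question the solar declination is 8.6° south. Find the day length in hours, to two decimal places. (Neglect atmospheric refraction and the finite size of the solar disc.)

The sunset hour angle satisfies cos H_s = −tan φ tan δ = -0.1136, giving H_s = 96.52°.
Day length = 2 H_s / 15° h⁻¹ = 193.04° / 15 = 12.869 h.

12.87 hours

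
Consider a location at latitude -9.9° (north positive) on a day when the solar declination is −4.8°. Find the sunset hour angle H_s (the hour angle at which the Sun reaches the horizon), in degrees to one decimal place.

−tan φ tan δ = −(-0.1745)(-0.0840) = -0.0147; H_s = arccos(-0.0147) = 90.84°.

90.8°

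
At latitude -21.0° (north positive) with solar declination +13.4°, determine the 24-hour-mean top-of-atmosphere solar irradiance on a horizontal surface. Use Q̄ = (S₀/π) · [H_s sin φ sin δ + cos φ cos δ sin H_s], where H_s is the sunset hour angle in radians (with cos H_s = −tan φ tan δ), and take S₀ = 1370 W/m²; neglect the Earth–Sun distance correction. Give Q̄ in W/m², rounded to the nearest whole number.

341 W/m²

cos H_s = −tan(-21.0°) · tan(13.4°) = 0.0914, so H_s = arccos(0.0914) = 84.76°. In radians, H_s = 1.4793.
H_s sin φ sin δ = 1.4793 × -0.3584 × 0.2317 = -0.1228.
cos φ cos δ sin H_s = 0.9336 × 0.9728 × 0.9958 = 0.9044.
Q̄ = (1370/π) × (-0.1228 + 0.9044) = 436.08 × 0.7816 = 340.84 W/m².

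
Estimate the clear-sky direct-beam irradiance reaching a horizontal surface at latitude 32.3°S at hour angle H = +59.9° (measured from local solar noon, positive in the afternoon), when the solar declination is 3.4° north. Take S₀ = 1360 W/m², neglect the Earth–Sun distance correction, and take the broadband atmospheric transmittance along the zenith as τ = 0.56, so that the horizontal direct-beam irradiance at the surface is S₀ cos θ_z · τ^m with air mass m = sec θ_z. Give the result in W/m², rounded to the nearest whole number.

121 W/m²

With φ = -32.3°, δ = 3.4°, H = 59.90°: sin φ sin δ = -0.0317, cos φ cos δ cos H = 0.4232, so cos θ_z = 0.3915.
Air mass m = 1/cos θ_z = 1/0.3915 = 2.554; τ^m = 0.56^2.554 = 0.2274.
Surface direct beam = 1360 × 0.3915 × 0.2274 = 121.08 W/m².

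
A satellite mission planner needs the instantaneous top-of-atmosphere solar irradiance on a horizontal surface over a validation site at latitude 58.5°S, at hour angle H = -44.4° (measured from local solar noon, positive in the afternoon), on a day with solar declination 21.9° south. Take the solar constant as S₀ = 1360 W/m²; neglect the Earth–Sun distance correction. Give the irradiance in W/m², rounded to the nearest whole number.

904 W/m²

cos θ_z = sin(-58.5°) sin(-21.9°) + cos(-58.5°) cos(-21.9°) cos(-44.40°) = 0.3180 + 0.3464 = 0.6644.
Top-of-atmosphere irradiance = S₀ cos θ_z = 1360 × 0.6644 = 903.58 W/m².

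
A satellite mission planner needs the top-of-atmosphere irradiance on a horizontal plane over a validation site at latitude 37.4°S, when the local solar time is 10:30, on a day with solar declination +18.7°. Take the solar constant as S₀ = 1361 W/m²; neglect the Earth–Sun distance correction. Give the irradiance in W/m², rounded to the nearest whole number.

Hour angle H = 15° × (10.5 − 12) = -22.50°.
cos θ_z = sin φ sin δ + cos φ cos δ cos H = (-0.6074)(0.3206) + (0.7944)(0.9472)(0.9239) = 0.5005.
Top-of-atmosphere irradiance = S₀ cos θ_z = 1361 × 0.5005 = 681.18 W/m².

681 W/m²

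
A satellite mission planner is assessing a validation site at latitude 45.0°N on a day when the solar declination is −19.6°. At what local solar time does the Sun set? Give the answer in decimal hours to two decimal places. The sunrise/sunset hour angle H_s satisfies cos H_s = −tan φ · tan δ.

cos H_s = −tan(45.0°) · tan(-19.6°) = 0.3561, so H_s = arccos(0.3561) = 69.14°.
Sunset is at 12 + H_s/15 = 12 + 4.609 = 16.609 h local solar time.

16.61 h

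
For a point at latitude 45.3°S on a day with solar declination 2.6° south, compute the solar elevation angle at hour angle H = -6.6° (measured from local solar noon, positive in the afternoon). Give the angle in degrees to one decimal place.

cos θ_z = sin φ sin δ + cos φ cos δ cos H = (-0.7108)(-0.0454) + (0.7034)(0.9990)(0.9934) = 0.7303.
θ_z = arccos(0.7303) = 43.09°, so the elevation is 90° − 43.09° = 46.91°.

46.9°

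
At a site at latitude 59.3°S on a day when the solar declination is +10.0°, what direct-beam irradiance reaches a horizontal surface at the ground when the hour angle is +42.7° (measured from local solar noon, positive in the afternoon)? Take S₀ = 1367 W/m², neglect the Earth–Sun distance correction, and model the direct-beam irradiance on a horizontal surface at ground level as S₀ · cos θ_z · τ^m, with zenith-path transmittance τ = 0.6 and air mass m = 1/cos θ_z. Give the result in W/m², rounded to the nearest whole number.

30 W/m²

cos θ_z = sin φ sin δ + cos φ cos δ cos H = (-0.8599)(0.1736) + (0.5105)(0.9848)(0.7349) = 0.2202.
Air mass m = 1/cos θ_z = 1/0.2202 = 4.541; τ^m = 0.6^4.541 = 0.0983.
Surface direct beam = 1367 × 0.2202 × 0.0983 = 29.59 W/m².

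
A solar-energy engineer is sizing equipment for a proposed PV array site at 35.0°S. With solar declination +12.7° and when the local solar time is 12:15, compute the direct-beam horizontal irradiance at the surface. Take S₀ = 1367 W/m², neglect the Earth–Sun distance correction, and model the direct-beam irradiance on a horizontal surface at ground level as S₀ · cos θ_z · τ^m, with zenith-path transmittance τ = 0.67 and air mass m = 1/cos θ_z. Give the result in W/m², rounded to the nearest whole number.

Hour angle H = 15° × (12.25 − 12) = 3.75°.
cos θ_z = sin(-35.0°) sin(12.7°) + cos(-35.0°) cos(12.7°) cos(3.75°) = -0.1261 + 0.7974 = 0.6713.
Air mass m = 1/cos θ_z = 1/0.6713 = 1.490; τ^m = 0.67^1.490 = 0.5506.
Surface direct beam = 1367 × 0.6713 × 0.5506 = 505.27 W/m².

505 W/m²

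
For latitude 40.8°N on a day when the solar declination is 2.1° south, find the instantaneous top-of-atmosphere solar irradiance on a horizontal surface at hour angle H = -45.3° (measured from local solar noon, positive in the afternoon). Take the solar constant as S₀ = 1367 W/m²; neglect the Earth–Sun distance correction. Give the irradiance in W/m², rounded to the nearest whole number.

cos θ_z = sin(40.8°) sin(-2.1°) + cos(40.8°) cos(-2.1°) cos(-45.30°) = -0.0239 + 0.5321 = 0.5082.
Top-of-atmosphere irradiance = S₀ cos θ_z = 1367 × 0.5082 = 694.71 W/m².

695 W/m²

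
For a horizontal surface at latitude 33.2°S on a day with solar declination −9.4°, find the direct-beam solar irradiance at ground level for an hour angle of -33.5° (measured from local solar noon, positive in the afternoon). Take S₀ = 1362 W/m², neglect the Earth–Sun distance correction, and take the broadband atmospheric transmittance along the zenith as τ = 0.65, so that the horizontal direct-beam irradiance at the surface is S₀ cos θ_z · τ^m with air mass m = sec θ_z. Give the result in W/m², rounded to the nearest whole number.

609 W/m²

With φ = -33.2°, δ = -9.4°, H = -33.50°: sin φ sin δ = 0.0894, cos φ cos δ cos H = 0.6884, so cos θ_z = 0.7778.
Air mass m = 1/cos θ_z = 1/0.7778 = 1.286; τ^m = 0.65^1.286 = 0.5747.
Surface direct beam = 1362 × 0.7778 × 0.5747 = 608.82 W/m².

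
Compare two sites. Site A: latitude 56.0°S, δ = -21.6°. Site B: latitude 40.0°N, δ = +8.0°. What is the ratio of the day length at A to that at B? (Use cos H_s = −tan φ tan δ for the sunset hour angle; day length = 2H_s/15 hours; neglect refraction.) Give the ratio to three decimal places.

A: H_s = arccos(−tan -56.0° · tan -21.6°) = 125.94°, so 2H_s/15 = 16.7920 h.
B: H_s = arccos(−tan 40.0° · tan 8.0°) = 96.77°, so 2H_s/15 = 12.9027 h.
Ratio A/B = 16.7920 / 12.9027 = 1.3014.

1.301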